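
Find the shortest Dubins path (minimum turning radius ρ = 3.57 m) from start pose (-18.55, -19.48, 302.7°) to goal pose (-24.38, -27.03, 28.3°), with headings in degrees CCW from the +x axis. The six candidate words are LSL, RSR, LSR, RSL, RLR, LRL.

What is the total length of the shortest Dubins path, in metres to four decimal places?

Let ψ = atan2(Δy, Δx) = atan2(-7.55, -5.83) = -127.6748° be the start→goal bearing.
Normalize: d = |goal − start| / ρ = 9.538941/3.57 = 2.671972, α = (θ_start − ψ) mod 360° = 70.3748° = 1.228272 rad, β = (θ_goal − ψ) mod 360° = 155.9748° = 2.722274 rad.
Common terms: sin α = 0.941910, cos α = 0.335866, sin β = 0.407138, cos β = -0.913366, cos(α−β) = 0.076719, d² = 7.139436. Work in radians in the unit-radius frame; every candidate has L = ρ·(t + p + q).
LSL: p² = 2 + d² − 2cos(α−β) + 2d(sin α − sin β) = 11.843787; p = √p² = 3.441480; φ = atan2(cos β − cos α, d + sin α − sin β) = -0.371478 rad; t = (φ − α) mod 2π = 4.683436 rad, q = (β − φ) mod 2π = 3.093751 rad → L = 3.57·(4.683436 + 3.441480 + 3.093751) = 3.57·11.218667 = 40.050643 m
RSR: p² = 2 + d² − 2cos(α−β) + 2d(sin β − sin α) = 6.128210; p = √p² = 2.475522; φ = atan2(cos α − cos β, d − sin α + sin β) = 0.528958 rad; t = (α − φ) mod 2π = 0.699314 rad, q = (φ − β) mod 2π = 4.089869 rad → L = 3.57·(0.699314 + 2.475522 + 4.089869) = 3.57·7.264706 = 25.934999 m
LSR: p² = d² − 2 + 2cos(α−β) + 2d(sin α + sin β) = 12.502113; p = √p² = 3.535833; φ = atan2(−cos α − cos β, d + sin α + sin β) − atan2(−2, p) = 0.657415 rad; t = (φ − α) mod 2π = 5.712328 rad, q = (φ − β) mod 2π = 4.218326 rad → L = 3.57·(5.712328 + 3.535833 + 4.218326) = 3.57·13.466487 = 48.075359 m
RSL: p² = d² − 2 + 2cos(α−β) − 2d(sin α + sin β) = -1.916365 < 0 → infeasible
RLR: c = (6 − d² + 2cos(α−β) + 2d(sin α − sin β))/8 = 0.233974; p = 2π − arccos c = 4.948552 rad; φ = atan2(cos α − cos β, d − sin α + sin β) = 0.528958 rad; t = (α − φ + p/2) mod 2π = 3.173590 rad, q = (α − β − t + p) mod 2π = 0.280960 rad → L = 3.57·(3.173590 + 4.948552 + 0.280960) = 3.57·8.403102 = 29.999074 m
LRL: c = (6 − d² + 2cos(α−β) − 2d(sin α − sin β))/8 = -0.480473; p = 2π − arccos c = 4.211195 rad; φ = atan2(cos β − cos α, d + sin α − sin β) = -0.371478 rad; t = (φ − α + p/2) mod 2π = 0.505848 rad, q = (β − α − t + p) mod 2π = 5.199349 rad → L = 3.57·(0.505848 + 4.211195 + 5.199349) = 3.57·9.916391 = 35.401516 m
Shortest: RSR with L = 25.934999 m ≈ 25.9350 m

25.9350 m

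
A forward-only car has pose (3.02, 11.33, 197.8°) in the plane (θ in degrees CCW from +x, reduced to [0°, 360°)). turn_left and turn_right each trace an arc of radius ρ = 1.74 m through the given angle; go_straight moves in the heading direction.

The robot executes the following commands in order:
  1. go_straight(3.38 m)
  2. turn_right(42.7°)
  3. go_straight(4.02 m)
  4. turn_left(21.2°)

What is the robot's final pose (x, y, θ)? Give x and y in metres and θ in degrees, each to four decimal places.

(-5.7293, 12.2259, 176.3000°)

set_pose: (x, y, θ) = (3.0200, 11.3300, 197.8000°), ρ = 1.74
go_straight(3.38): x += 3.38·cos θ, y += 3.38·sin θ → (-0.1982, 10.2967, 197.8000°)
turn_right(42.7°): centre at ρ to the right, rotate −42.7° → (-1.4627, 10.3752, 155.1000°)
go_straight(4.02): x += 4.02·cos θ, y += 4.02·sin θ → (-5.1090, 12.0678, 155.1000°)
turn_left(21.2°): centre at ρ to the left, rotate +21.2° → (-5.7293, 12.2259, 176.3000°)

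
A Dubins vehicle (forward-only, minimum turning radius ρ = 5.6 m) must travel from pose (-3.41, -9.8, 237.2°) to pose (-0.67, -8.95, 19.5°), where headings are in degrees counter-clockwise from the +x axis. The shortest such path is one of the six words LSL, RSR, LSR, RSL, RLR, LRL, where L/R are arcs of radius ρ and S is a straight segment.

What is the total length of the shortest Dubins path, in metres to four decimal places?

38.8026 m

Let ψ = atan2(Δy, Δx) = atan2(0.85, 2.74) = 17.2349° be the start→goal bearing.
Normalize: d = |goal − start| / ρ = 2.868815/5.6 = 0.512288, α = (θ_start − ψ) mod 360° = 219.9651° = 3.839116 rad, β = (θ_goal − ψ) mod 360° = 2.2651° = 0.039534 rad.
Common terms: sin α = -0.642321, cos α = -0.766436, sin β = 0.039523, cos β = 0.999219, cos(α−β) = -0.791224, d² = 0.262439. Work in radians in the unit-radius frame; every candidate has L = ρ·(t + p + q).
LSL: p² = 2 + d² − 2cos(α−β) + 2d(sin α − sin β) = 3.146284; p = √p² = 1.773777; φ = atan2(cos β − cos α, d + sin α − sin β) = 1.666533 rad; t = (φ − α) mod 2π = 4.110603 rad, q = (β − φ) mod 2π = 4.656186 rad → L = 5.6·(4.110603 + 1.773777 + 4.656186) = 5.6·10.540566 = 59.027168 m
RSR: p² = 2 + d² − 2cos(α−β) + 2d(sin β − sin α) = 4.543489; p = √p² = 2.131546; φ = atan2(cos α − cos β, d − sin α + sin β) = -0.976146 rad; t = (α − φ) mod 2π = 4.815261 rad, q = (φ − β) mod 2π = 5.267506 rad → L = 5.6·(4.815261 + 2.131546 + 5.267506) = 5.6·12.214313 = 68.400154 m
LSR: p² = d² − 2 + 2cos(α−β) + 2d(sin α + sin β) = -3.937620 < 0 → infeasible
RSL: p² = d² − 2 + 2cos(α−β) − 2d(sin α + sin β) = -2.702395 < 0 → infeasible
RLR: c = (6 − d² + 2cos(α−β) + 2d(sin α − sin β))/8 = 0.432064; p = 2π − arccos c = 5.159169 rad; φ = atan2(cos α − cos β, d − sin α + sin β) = -0.976146 rad; t = (α − φ + p/2) mod 2π = 1.111661 rad, q = (α − β − t + p) mod 2π = 1.563905 rad → L = 5.6·(1.111661 + 5.159169 + 1.563905) = 5.6·7.834735 = 43.874514 m
LRL: c = (6 − d² + 2cos(α−β) − 2d(sin α − sin β))/8 = 0.606714; p = 2π − arccos c = 5.364310 rad; φ = atan2(cos β − cos α, d + sin α − sin β) = 1.666533 rad; t = (φ − α + p/2) mod 2π = 0.509572 rad, q = (β − α − t + p) mod 2π = 1.055156 rad → L = 5.6·(0.509572 + 5.364310 + 1.055156) = 5.6·6.929038 = 38.802612 m
Shortest: LRL with L = 38.802612 m ≈ 38.8026 m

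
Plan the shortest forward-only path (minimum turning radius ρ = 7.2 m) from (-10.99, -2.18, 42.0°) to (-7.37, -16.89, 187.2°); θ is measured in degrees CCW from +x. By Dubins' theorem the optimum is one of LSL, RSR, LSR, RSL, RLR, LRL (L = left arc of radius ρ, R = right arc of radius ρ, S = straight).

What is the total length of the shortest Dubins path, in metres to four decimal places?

Let ψ = atan2(Δy, Δx) = atan2(-14.71, 3.62) = -76.1747° be the start→goal bearing.
Normalize: d = |goal − start| / ρ = 15.148878/7.2 = 2.104011, α = (θ_start − ψ) mod 360° = 118.1747° = 2.062538 rad, β = (θ_goal − ψ) mod 360° = 263.3747° = 4.596756 rad.
Common terms: sin α = 0.881512, cos α = -0.472162, sin β = -0.993322, cos β = -0.115375, cos(α−β) = -0.821149, d² = 4.426861. Work in radians in the unit-radius frame; every candidate has L = ρ·(t + p + q).
LSL: p² = 2 + d² − 2cos(α−β) + 2d(sin α − sin β) = 15.958501; p = √p² = 3.994809; φ = atan2(cos β − cos α, d + sin α − sin β) = 0.089432 rad; t = (φ − α) mod 2π = 4.310079 rad, q = (β − φ) mod 2π = 4.507325 rad → L = 7.2·(4.310079 + 3.994809 + 4.507325) = 7.2·12.812213 = 92.247931 m
RSR: p² = 2 + d² − 2cos(α−β) + 2d(sin β − sin α) = 0.179819; p = √p² = 0.424051; φ = atan2(cos α − cos β, d − sin α + sin β) = -0.999828 rad; t = (α − φ) mod 2π = 3.062366 rad, q = (φ − β) mod 2π = 0.686601 rad → L = 7.2·(3.062366 + 0.424051 + 0.686601) = 7.2·4.173018 = 30.045730 m
LSR: p² = d² − 2 + 2cos(α−β) + 2d(sin α + sin β) = 0.314063; p = √p² = 0.560413; φ = atan2(−cos α − cos β, d + sin α + sin β) − atan2(−2, p) = 1.584385 rad; t = (φ − α) mod 2π = 5.805032 rad, q = (φ − β) mod 2π = 3.270814 rad → L = 7.2·(5.805032 + 0.560413 + 3.270814) = 7.2·9.636258 = 69.381061 m
RSL: p² = d² − 2 + 2cos(α−β) − 2d(sin α + sin β) = 1.255063; p = √p² = 1.120296; φ = atan2(cos α + cos β, d − sin α − sin β) − atan2(2, p) = -1.319386 rad; t = (α − φ) mod 2π = 3.381925 rad, q = (β − φ) mod 2π = 5.916143 rad → L = 7.2·(3.381925 + 1.120296 + 5.916143) = 7.2·10.418363 = 75.012217 m
RLR: c = (6 − d² + 2cos(α−β) + 2d(sin α − sin β))/8 = 0.977523; p = 2π − arccos c = 6.070761 rad; φ = atan2(cos α − cos β, d − sin α + sin β) = -0.999828 rad; t = (α − φ + p/2) mod 2π = 6.097746 rad, q = (α − β − t + p) mod 2π = 3.721981 rad → L = 7.2·(6.097746 + 6.070761 + 3.721981) = 7.2·15.890489 = 114.411518 m
LRL: c = (6 − d² + 2cos(α−β) − 2d(sin α − sin β))/8 = -0.994813; p = 2π − arccos c = 3.243494 rad; φ = atan2(cos β − cos α, d + sin α − sin β) = 0.089432 rad; t = (φ − α + p/2) mod 2π = 5.931826 rad, q = (β − α − t + p) mod 2π = 6.129071 rad → L = 7.2·(5.931826 + 3.243494 + 6.129071) = 7.2·15.304391 = 110.191613 m
Shortest: RSR with L = 30.045730 m ≈ 30.0457 m

30.0457 m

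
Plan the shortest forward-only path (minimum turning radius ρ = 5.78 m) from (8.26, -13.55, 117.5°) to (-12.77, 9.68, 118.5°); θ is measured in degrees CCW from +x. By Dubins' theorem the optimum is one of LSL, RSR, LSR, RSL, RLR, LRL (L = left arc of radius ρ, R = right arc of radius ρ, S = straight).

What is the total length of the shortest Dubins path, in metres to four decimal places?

31.3664 m

Let ψ = atan2(Δy, Δx) = atan2(23.23, -21.03) = 132.1544° be the start→goal bearing.
Normalize: d = |goal − start| / ρ = 31.335185/5.78 = 5.421312, α = (θ_start − ψ) mod 360° = 345.3456° = 6.027418 rad, β = (θ_goal − ψ) mod 360° = 346.3456° = 6.044871 rad.
Common terms: sin α = -0.252988, cos α = 0.967469, sin β = -0.236065, cos β = 0.971737, cos(α−β) = 0.999848, d² = 29.390626. Work in radians in the unit-radius frame; every candidate has L = ρ·(t + p + q).
LSL: p² = 2 + d² − 2cos(α−β) + 2d(sin α − sin β) = 29.207439; p = √p² = 5.404391; φ = atan2(cos β − cos α, d + sin α − sin β) = 0.000790 rad; t = (φ − α) mod 2π = 0.256557 rad, q = (β − φ) mod 2π = 6.044082 rad → L = 5.78·(0.256557 + 5.404391 + 6.044082) = 5.78·11.705029 = 67.655069 m
RSR: p² = 2 + d² − 2cos(α−β) + 2d(sin β − sin α) = 29.574423; p = √p² = 5.438237; φ = atan2(cos α − cos β, d − sin α + sin β) = -0.000785 rad; t = (α − φ) mod 2π = 6.028203 rad, q = (φ − β) mod 2π = 0.237529 rad → L = 5.78·(6.028203 + 5.438237 + 0.237529) = 5.78·11.703969 = 67.648942 m
LSR: p² = d² − 2 + 2cos(α−β) + 2d(sin α + sin β) = 24.087712; p = √p² = 4.907923; φ = atan2(−cos α − cos β, d + sin α + sin β) − atan2(−2, p) = 0.012356 rad; t = (φ − α) mod 2π = 0.268123 rad, q = (φ − β) mod 2π = 0.250670 rad → L = 5.78·(0.268123 + 4.907923 + 0.250670) = 5.78·5.426716 = 31.366421 m
RSL: p² = d² − 2 + 2cos(α−β) − 2d(sin α + sin β) = 34.692932; p = √p² = 5.890071; φ = atan2(cos α + cos β, d − sin α − sin β) − atan2(2, p) = -0.010303 rad; t = (α − φ) mod 2π = 6.037722 rad, q = (β − φ) mod 2π = 6.055175 rad → L = 5.78·(6.037722 + 5.890071 + 6.055175) = 5.78·17.982967 = 103.941549 m
RLR: c = (6 − d² + 2cos(α−β) + 2d(sin α − sin β))/8 = -2.696803, |c| > 1 → infeasible
LRL: c = (6 − d² + 2cos(α−β) − 2d(sin α − sin β))/8 = -2.650930, |c| > 1 → infeasible
Shortest: LSR with L = 31.366421 m ≈ 31.3664 m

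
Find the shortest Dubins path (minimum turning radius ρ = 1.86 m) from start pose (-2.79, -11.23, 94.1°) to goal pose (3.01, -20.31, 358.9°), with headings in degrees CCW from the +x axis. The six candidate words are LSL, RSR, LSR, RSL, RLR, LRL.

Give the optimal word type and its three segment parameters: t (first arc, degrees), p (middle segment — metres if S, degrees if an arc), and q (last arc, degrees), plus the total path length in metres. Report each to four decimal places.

Let ψ = atan2(Δy, Δx) = atan2(-9.08, 5.80) = -57.4309° be the start→goal bearing.
Normalize: d = |goal − start| / ρ = 10.774340/1.86 = 5.792656, α = (θ_start − ψ) mod 360° = 151.5309° = 2.644714 rad, β = (θ_goal − ψ) mod 360° = 56.3309° = 0.983160 rad.
Common terms: sin α = 0.476684, cos α = -0.879075, sin β = 0.832253, cos β = 0.554395, cos(α−β) = -0.090633, d² = 33.554862. Work in radians in the unit-radius frame; every candidate has L = ρ·(t + p + q).
LSL: p² = 2 + d² − 2cos(α−β) + 2d(sin α − sin β) = 31.616749; p = √p² = 5.622877; φ = atan2(cos β − cos α, d + sin α − sin β) = 0.257781 rad; t = (φ − α) mod 2π = 3.896253 rad, q = (β − φ) mod 2π = 0.725379 rad → L = 1.86·(3.896253 + 5.622877 + 0.725379) = 1.86·10.244509 = 19.054787 m
RSR: p² = 2 + d² − 2cos(α−β) + 2d(sin β − sin α) = 39.855505; p = √p² = 6.313122; φ = atan2(cos α − cos β, d − sin α + sin β) = -0.229060 rad; t = (α − φ) mod 2π = 2.873773 rad, q = (φ − β) mod 2π = 5.070965 rad → L = 1.86·(2.873773 + 6.313122 + 5.070965) = 1.86·14.257860 = 26.519620 m
LSR: p² = d² − 2 + 2cos(α−β) + 2d(sin α + sin β) = 46.538050; p = √p² = 6.821880; φ = atan2(−cos α − cos β, d + sin α + sin β) − atan2(−2, p) = 0.330870 rad; t = (φ − α) mod 2π = 3.969342 rad, q = (φ − β) mod 2π = 5.630896 rad → L = 1.86·(3.969342 + 6.821880 + 5.630896) = 1.86·16.422118 = 30.545139 m
RSL: p² = d² − 2 + 2cos(α−β) − 2d(sin α + sin β) = 16.209144; p = √p² = 4.026058; φ = atan2(cos α + cos β, d − sin α − sin β) − atan2(2, p) = -0.533342 rad; t = (α − φ) mod 2π = 3.178056 rad, q = (β − φ) mod 2π = 1.516502 rad → L = 1.86·(3.178056 + 4.026058 + 1.516502) = 1.86·8.720616 = 16.220345 m
RLR: c = (6 − d² + 2cos(α−β) + 2d(sin α − sin β))/8 = -3.981938, |c| > 1 → infeasible
LRL: c = (6 − d² + 2cos(α−β) − 2d(sin α − sin β))/8 = -2.952094, |c| > 1 → infeasible
Shortest: RSL with L = 16.220345 m ≈ 16.2203 m
Convert RSL to answer units (arcs ×180/π): t = 3.178056·180/π = 182.0892°, p = ρ·p = 1.86·4.026058 = 7.4885 m, q = 1.516502·180/π = 86.8892°, L = 16.2203 m.

RSL: t = 182.0892°, p = 7.4885 m, q = 86.8892°, L = 16.2203 m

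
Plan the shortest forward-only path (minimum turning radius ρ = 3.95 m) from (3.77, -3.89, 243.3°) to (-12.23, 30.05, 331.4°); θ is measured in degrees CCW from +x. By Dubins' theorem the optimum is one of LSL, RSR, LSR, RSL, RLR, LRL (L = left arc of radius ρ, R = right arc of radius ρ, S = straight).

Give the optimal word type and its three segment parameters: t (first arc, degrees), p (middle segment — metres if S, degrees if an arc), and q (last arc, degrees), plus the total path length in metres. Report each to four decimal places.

Let ψ = atan2(Δy, Δx) = atan2(33.94, -16.00) = 115.2401° be the start→goal bearing.
Normalize: d = |goal − start| / ρ = 37.522308/3.95 = 9.499318, α = (θ_start − ψ) mod 360° = 128.0599° = 2.235066 rad, β = (θ_goal − ψ) mod 360° = 216.1599° = 3.772701 rad.
Common terms: sin α = 0.787367, cos α = -0.616484, sin β = -0.590040, cos β = -0.807374, cos(α−β) = 0.033155, d² = 90.237052. Work in radians in the unit-radius frame; every candidate has L = ρ·(t + p + q).
LSL: p² = 2 + d² − 2cos(α−β) + 2d(sin α − sin β) = 118.339603; p = √p² = 10.878401; φ = atan2(cos β − cos α, d + sin α − sin β) = -0.017548 rad; t = (φ − α) mod 2π = 4.030571 rad, q = (β − φ) mod 2π = 3.790250 rad → L = 3.95·(4.030571 + 10.878401 + 3.790250) = 3.95·18.699221 = 73.861923 m
RSR: p² = 2 + d² − 2cos(α−β) + 2d(sin β − sin α) = 66.001880; p = √p² = 8.124154; φ = atan2(cos α − cos β, d − sin α + sin β) = 0.023499 rad; t = (α − φ) mod 2π = 2.211568 rad, q = (φ − β) mod 2π = 2.533983 rad → L = 3.95·(2.211568 + 8.124154 + 2.533983) = 3.95·12.869704 = 50.835332 m
LSR: p² = d² − 2 + 2cos(α−β) + 2d(sin α + sin β) = 92.052302; p = √p² = 9.594389; φ = atan2(−cos α − cos β, d + sin α + sin β) − atan2(−2, p) = 0.351311 rad; t = (φ − α) mod 2π = 4.399430 rad, q = (φ − β) mod 2π = 2.861794 rad → L = 3.95·(4.399430 + 9.594389 + 2.861794) = 3.95·16.855613 = 66.579672 m
RSL: p² = d² − 2 + 2cos(α−β) − 2d(sin α + sin β) = 84.554422; p = √p² = 9.195348; φ = atan2(cos α + cos β, d − sin α − sin β) − atan2(2, p) = -0.366057 rad; t = (α − φ) mod 2π = 2.601123 rad, q = (β − φ) mod 2π = 4.138758 rad → L = 3.95·(2.601123 + 9.195348 + 4.138758) = 3.95·15.935229 = 62.944156 m
RLR: c = (6 − d² + 2cos(α−β) + 2d(sin α − sin β))/8 = -7.250235, |c| > 1 → infeasible
LRL: c = (6 − d² + 2cos(α−β) − 2d(sin α − sin β))/8 = -13.792450, |c| > 1 → infeasible
Shortest: RSR with L = 50.835332 m ≈ 50.8353 m
Convert RSR to answer units (arcs ×180/π): t = 2.211568·180/π = 126.7135°, p = ρ·p = 3.95·8.124154 = 32.0904 m, q = 2.533983·180/π = 145.1865°, L = 50.8353 m.

RSR: t = 126.7135°, p = 32.0904 m, q = 145.1865°, L = 50.8353 m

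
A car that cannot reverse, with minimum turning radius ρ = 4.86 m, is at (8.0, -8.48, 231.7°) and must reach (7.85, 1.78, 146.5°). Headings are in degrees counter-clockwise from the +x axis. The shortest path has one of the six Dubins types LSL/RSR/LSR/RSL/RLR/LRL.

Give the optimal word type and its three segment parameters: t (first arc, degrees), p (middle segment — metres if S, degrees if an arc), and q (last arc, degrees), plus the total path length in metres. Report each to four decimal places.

Let ψ = atan2(Δy, Δx) = atan2(10.26, -0.15) = 90.8376° be the start→goal bearing.
Normalize: d = |goal − start| / ρ = 10.261096/4.86 = 2.111337, α = (θ_start − ψ) mod 360° = 140.8624° = 2.458513 rad, β = (θ_goal − ψ) mod 360° = 55.6624° = 0.971492 rad.
Common terms: sin α = 0.631185, cos α = -0.775632, sin β = 0.825728, cos β = 0.564068, cos(α−β) = 0.083678, d² = 4.457743. Work in radians in the unit-radius frame; every candidate has L = ρ·(t + p + q).
LSL: p² = 2 + d² − 2cos(α−β) + 2d(sin α − sin β) = 5.468894; p = √p² = 2.338567; φ = atan2(cos β − cos α, d + sin α − sin β) = 0.610006 rad; t = (φ − α) mod 2π = 4.434679 rad, q = (β − φ) mod 2π = 0.361486 rad → L = 4.86·(4.434679 + 2.338567 + 0.361486) = 4.86·7.134731 = 34.674795 m
RSR: p² = 2 + d² − 2cos(α−β) + 2d(sin β − sin α) = 7.111880; p = √p² = 2.666811; φ = atan2(cos α − cos β, d − sin α + sin β) = -0.526327 rad; t = (α − φ) mod 2π = 2.984839 rad, q = (φ − β) mod 2π = 4.785367 rad → L = 4.86·(2.984839 + 2.666811 + 4.785367) = 4.86·10.437017 = 50.723901 m
LSR: p² = d² − 2 + 2cos(α−β) + 2d(sin α + sin β) = 8.777167; p = √p² = 2.962628; φ = atan2(−cos α − cos β, d + sin α + sin β) − atan2(−2, p) = 0.653023 rad; t = (φ − α) mod 2π = 4.477696 rad, q = (φ − β) mod 2π = 5.964717 rad → L = 4.86·(4.477696 + 2.962628 + 5.964717) = 4.86·13.405041 = 65.148500 m
RSL: p² = d² − 2 + 2cos(α−β) − 2d(sin α + sin β) = -3.526970 < 0 → infeasible
RLR: c = (6 − d² + 2cos(α−β) + 2d(sin α − sin β))/8 = 0.111015; p = 2π − arccos c = 4.823633 rad; φ = atan2(cos α − cos β, d − sin α + sin β) = -0.526327 rad; t = (α − φ + p/2) mod 2π = 5.396656 rad, q = (α − β − t + p) mod 2π = 0.913998 rad → L = 4.86·(5.396656 + 4.823633 + 0.913998) = 4.86·11.134287 = 54.112635 m
LRL: c = (6 − d² + 2cos(α−β) − 2d(sin α − sin β))/8 = 0.316388; p = 2π − arccos c = 5.034309 rad; φ = atan2(cos β − cos α, d + sin α − sin β) = 0.610006 rad; t = (φ − α + p/2) mod 2π = 0.668648 rad, q = (β − α − t + p) mod 2π = 2.878640 rad → L = 4.86·(0.668648 + 5.034309 + 2.878640) = 4.86·8.581597 = 41.706561 m
Shortest: LSL with L = 34.674795 m ≈ 34.6748 m
Convert LSL to answer units (arcs ×180/π): t = 4.434679·180/π = 254.0884°, p = ρ·p = 4.86·2.338567 = 11.3654 m, q = 0.361486·180/π = 20.7116°, L = 34.6748 m.

LSL: t = 254.0884°, p = 11.3654 m, q = 20.7116°, L = 34.6748 m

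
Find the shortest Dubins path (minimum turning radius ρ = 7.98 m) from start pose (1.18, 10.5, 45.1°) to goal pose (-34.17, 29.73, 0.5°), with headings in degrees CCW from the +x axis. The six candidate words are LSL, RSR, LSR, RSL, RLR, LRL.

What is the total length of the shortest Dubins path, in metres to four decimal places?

Let ψ = atan2(Δy, Δx) = atan2(19.23, -35.35) = 151.4543° be the start→goal bearing.
Normalize: d = |goal − start| / ρ = 40.241961/7.98 = 5.042852, α = (θ_start − ψ) mod 360° = 253.6457° = 4.426952 rad, β = (θ_goal − ψ) mod 360° = 209.0457° = 3.648536 rad.
Common terms: sin α = -0.959539, cos α = -0.281576, sin β = -0.485507, cos β = -0.874233, cos(α−β) = 0.712026, d² = 25.430358. Work in radians in the unit-radius frame; every candidate has L = ρ·(t + p + q).
LSL: p² = 2 + d² − 2cos(α−β) + 2d(sin α − sin β) = 21.225361; p = √p² = 4.607099; φ = atan2(cos β − cos α, d + sin α − sin β) = -0.128997 rad; t = (φ − α) mod 2π = 1.727236 rad, q = (β − φ) mod 2π = 3.777533 rad → L = 7.98·(1.727236 + 4.607099 + 3.777533) = 7.98·10.111867 = 80.692702 m
RSR: p² = 2 + d² − 2cos(α−β) + 2d(sin β − sin α) = 30.787252; p = √p² = 5.548626; φ = atan2(cos α − cos β, d − sin α + sin β) = 0.107016 rad; t = (α − φ) mod 2π = 4.319937 rad, q = (φ − β) mod 2π = 2.741665 rad → L = 7.98·(4.319937 + 5.548626 + 2.741665) = 7.98·12.610228 = 100.629622 m
LSR: p² = d² − 2 + 2cos(α−β) + 2d(sin α + sin β) = 10.280106; p = √p² = 3.206260; φ = atan2(−cos α − cos β, d + sin α + sin β) − atan2(−2, p) = 0.868561 rad; t = (φ − α) mod 2π = 2.724794 rad, q = (φ − β) mod 2π = 3.503211 rad → L = 7.98·(2.724794 + 3.206260 + 3.503211) = 7.98·9.434265 = 75.285438 m
RSL: p² = d² − 2 + 2cos(α−β) − 2d(sin α + sin β) = 39.428715; p = √p² = 6.279229; φ = atan2(cos α + cos β, d − sin α − sin β) − atan2(2, p) = -0.484650 rad; t = (α − φ) mod 2π = 4.911603 rad, q = (β − φ) mod 2π = 4.133186 rad → L = 7.98·(4.911603 + 6.279229 + 4.133186) = 7.98·15.324017 = 122.285657 m
RLR: c = (6 − d² + 2cos(α−β) + 2d(sin α − sin β))/8 = -2.848406, |c| > 1 → infeasible
LRL: c = (6 − d² + 2cos(α−β) − 2d(sin α − sin β))/8 = -1.653170, |c| > 1 → infeasible
Shortest: LSR with L = 75.285438 m ≈ 75.2854 m

75.2854 m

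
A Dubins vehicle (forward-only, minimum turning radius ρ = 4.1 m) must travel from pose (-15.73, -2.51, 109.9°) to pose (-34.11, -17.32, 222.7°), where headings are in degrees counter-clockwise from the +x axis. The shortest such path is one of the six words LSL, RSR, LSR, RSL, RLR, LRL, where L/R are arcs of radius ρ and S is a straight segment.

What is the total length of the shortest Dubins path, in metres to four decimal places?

28.2783 m

Let ψ = atan2(Δy, Δx) = atan2(-14.81, -18.38) = -141.1393° be the start→goal bearing.
Normalize: d = |goal − start| / ρ = 23.604247/4.1 = 5.757134, α = (θ_start − ψ) mod 360° = 251.0393° = 4.381462 rad, β = (θ_goal − ψ) mod 360° = 3.8393° = 0.067008 rad.
Common terms: sin α = -0.945742, cos α = -0.324920, sin β = 0.066958, cos β = 0.997756, cos(α−β) = -0.387516, d² = 33.144587. Work in radians in the unit-radius frame; every candidate has L = ρ·(t + p + q).
LSL: p² = 2 + d² − 2cos(α−β) + 2d(sin α − sin β) = 24.259127; p = √p² = 4.925355; φ = atan2(cos β − cos α, d + sin α − sin β) = 0.271881 rad; t = (φ − α) mod 2π = 2.173605 rad, q = (β − φ) mod 2π = 6.078312 rad → L = 4.1·(2.173605 + 4.925355 + 6.078312) = 4.1·13.177272 = 54.026816 m
RSR: p² = 2 + d² − 2cos(α−β) + 2d(sin β − sin α) = 47.580109; p = √p² = 6.897834; φ = atan2(cos α − cos β, d − sin α + sin β) = -0.192947 rad; t = (α − φ) mod 2π = 4.574409 rad, q = (φ − β) mod 2π = 6.023230 rad → L = 4.1·(4.574409 + 6.897834 + 6.023230) = 4.1·17.495473 = 71.731439 m
LSR: p² = d² − 2 + 2cos(α−β) + 2d(sin α + sin β) = 20.251005; p = √p² = 4.500112; φ = atan2(−cos α − cos β, d + sin α + sin β) − atan2(−2, p) = 0.281157 rad; t = (φ − α) mod 2π = 2.182880 rad, q = (φ − β) mod 2π = 0.214149 rad → L = 4.1·(2.182880 + 4.500112 + 0.214149) = 4.1·6.897141 = 28.278279 m
RSL: p² = d² − 2 + 2cos(α−β) − 2d(sin α + sin β) = 40.488105; p = √p² = 6.363026; φ = atan2(cos α + cos β, d − sin α − sin β) − atan2(2, p) = -0.203491 rad; t = (α − φ) mod 2π = 4.584952 rad, q = (β − φ) mod 2π = 0.270499 rad → L = 4.1·(4.584952 + 6.363026 + 0.270499) = 4.1·11.218477 = 45.995758 m
RLR: c = (6 − d² + 2cos(α−β) + 2d(sin α − sin β))/8 = -4.947514, |c| > 1 → infeasible
LRL: c = (6 − d² + 2cos(α−β) − 2d(sin α − sin β))/8 = -2.032391, |c| > 1 → infeasible
Shortest: LSR with L = 28.278279 m ≈ 28.2783 m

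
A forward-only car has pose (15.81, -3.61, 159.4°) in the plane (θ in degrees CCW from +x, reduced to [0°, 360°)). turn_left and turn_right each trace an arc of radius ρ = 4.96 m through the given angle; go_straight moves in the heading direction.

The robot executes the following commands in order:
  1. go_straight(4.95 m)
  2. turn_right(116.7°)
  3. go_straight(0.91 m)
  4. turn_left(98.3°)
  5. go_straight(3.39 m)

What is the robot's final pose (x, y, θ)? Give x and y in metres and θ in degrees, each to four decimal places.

set_pose: (x, y, θ) = (15.8100, -3.6100, 159.4000°), ρ = 4.96
go_straight(4.95): x += 4.95·cos θ, y += 4.95·sin θ → (11.1765, -1.8684, 159.4000°)
turn_right(116.7°): centre at ρ to the right, rotate −116.7° → (9.5580, 6.4196, 42.7000°)
go_straight(0.91): x += 0.91·cos θ, y += 0.91·sin θ → (10.2267, 7.0368, 42.7000°)
turn_left(98.3°): centre at ρ to the left, rotate +98.3° → (9.9845, 14.5366, 141.0000°)
go_straight(3.39): x += 3.39·cos θ, y += 3.39·sin θ → (7.3500, 16.6700, 141.0000°)

(7.3500, 16.6700, 141.0000°)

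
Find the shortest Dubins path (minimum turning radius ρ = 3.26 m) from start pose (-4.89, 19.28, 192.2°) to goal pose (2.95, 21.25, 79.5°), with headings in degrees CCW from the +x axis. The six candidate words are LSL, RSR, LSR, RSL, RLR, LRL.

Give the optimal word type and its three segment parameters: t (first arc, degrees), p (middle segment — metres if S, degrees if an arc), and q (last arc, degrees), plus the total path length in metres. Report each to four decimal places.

Let ψ = atan2(Δy, Δx) = atan2(1.97, 7.84) = 14.1050° be the start→goal bearing.
Normalize: d = |goal − start| / ρ = 8.083718/3.26 = 2.479668, α = (θ_start − ψ) mod 360° = 178.0950° = 3.108344 rad, β = (θ_goal − ψ) mod 360° = 65.3950° = 1.141358 rad.
Common terms: sin α = 0.033242, cos α = -0.999447, sin β = 0.909200, cos β = 0.416360, cos(α−β) = -0.385906, d² = 6.148754. Work in radians in the unit-radius frame; every candidate has L = ρ·(t + p + q).
LSL: p² = 2 + d² − 2cos(α−β) + 2d(sin α − sin β) = 4.576400; p = √p² = 2.139252; φ = atan2(cos β − cos α, d + sin α − sin β) = 0.723249 rad; t = (φ − α) mod 2π = 3.898090 rad, q = (β − φ) mod 2π = 0.418109 rad → L = 3.26·(3.898090 + 2.139252 + 0.418109) = 3.26·6.455451 = 21.044771 m
RSR: p² = 2 + d² − 2cos(α−β) + 2d(sin β − sin α) = 13.264733; p = √p² = 3.642078; φ = atan2(cos α − cos β, d − sin α + sin β) = -0.399259 rad; t = (α − φ) mod 2π = 3.507604 rad, q = (φ − β) mod 2π = 4.742568 rad → L = 3.26·(3.507604 + 3.642078 + 4.742568) = 3.26·11.892249 = 38.768733 m
LSR: p² = d² − 2 + 2cos(α−β) + 2d(sin α + sin β) = 8.050830; p = √p² = 2.837398; φ = atan2(−cos α − cos β, d + sin α + sin β) − atan2(−2, p) = 0.782755 rad; t = (φ − α) mod 2π = 3.957596 rad, q = (φ − β) mod 2π = 5.924582 rad → L = 3.26·(3.957596 + 2.837398 + 5.924582) = 3.26·12.719577 = 41.465821 m
RSL: p² = d² − 2 + 2cos(α−β) − 2d(sin α + sin β) = -1.296946 < 0 → infeasible
RLR: c = (6 − d² + 2cos(α−β) + 2d(sin α − sin β))/8 = -0.658092; p = 2π − arccos c = 3.994108 rad; φ = atan2(cos α − cos β, d − sin α + sin β) = -0.399259 rad; t = (α − φ + p/2) mod 2π = 5.504657 rad, q = (α − β − t + p) mod 2π = 0.456436 rad → L = 3.26·(5.504657 + 3.994108 + 0.456436) = 3.26·9.955201 = 32.453956 m
LRL: c = (6 − d² + 2cos(α−β) − 2d(sin α − sin β))/8 = 0.427950; p = 2π − arccos c = 5.154612 rad; φ = atan2(cos β − cos α, d + sin α − sin β) = 0.723249 rad; t = (φ − α + p/2) mod 2π = 0.192211 rad, q = (β − α − t + p) mod 2π = 2.995415 rad → L = 3.26·(0.192211 + 5.154612 + 2.995415) = 3.26·8.342239 = 27.195698 m
Shortest: LSL with L = 21.044771 m ≈ 21.0448 m
Convert LSL to answer units (arcs ×180/π): t = 3.898090·180/π = 223.3441°, p = ρ·p = 3.26·2.139252 = 6.9740 m, q = 0.418109·180/π = 23.9559°, L = 21.0448 m.

LSL: t = 223.3441°, p = 6.9740 m, q = 23.9559°, L = 21.0448 m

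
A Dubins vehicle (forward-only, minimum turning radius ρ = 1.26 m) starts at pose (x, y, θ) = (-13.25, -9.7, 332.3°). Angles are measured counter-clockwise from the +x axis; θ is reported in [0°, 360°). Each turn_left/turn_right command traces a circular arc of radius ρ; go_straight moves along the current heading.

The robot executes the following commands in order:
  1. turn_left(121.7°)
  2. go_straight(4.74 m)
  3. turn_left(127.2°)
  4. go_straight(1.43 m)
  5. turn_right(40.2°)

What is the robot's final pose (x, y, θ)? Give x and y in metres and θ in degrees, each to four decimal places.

(-15.7088, -4.1616, 181.0000°)

set_pose: (x, y, θ) = (-13.2500, -9.7000, 332.3000°), ρ = 1.26
turn_left(121.7°): centre at ρ to the left, rotate +121.7° → (-11.4074, -8.4965, 454.0000° ≡ 94.0000°)
go_straight(4.74): x += 4.74·cos θ, y += 4.74·sin θ → (-11.7380, -3.7681, 94.0000°)
turn_left(127.2°): centre at ρ to the left, rotate +127.2° → (-13.8249, -2.9079, 221.2000°)
go_straight(1.43): x += 1.43·cos θ, y += 1.43·sin θ → (-14.9008, -3.8498, 221.2000°)
turn_right(40.2°): centre at ρ to the right, rotate −40.2° → (-15.7088, -4.1616, 181.0000°)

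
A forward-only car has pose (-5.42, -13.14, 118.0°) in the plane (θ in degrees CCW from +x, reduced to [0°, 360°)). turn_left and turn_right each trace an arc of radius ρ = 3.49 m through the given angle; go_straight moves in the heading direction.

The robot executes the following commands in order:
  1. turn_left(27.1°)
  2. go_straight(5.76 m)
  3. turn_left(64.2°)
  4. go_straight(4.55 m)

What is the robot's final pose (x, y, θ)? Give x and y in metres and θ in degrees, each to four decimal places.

set_pose: (x, y, θ) = (-5.4200, -13.1400, 118.0000°), ρ = 3.49
turn_left(27.1°): centre at ρ to the left, rotate +27.1° → (-6.5047, -11.9161, 145.1000°)
go_straight(5.76): x += 5.76·cos θ, y += 5.76·sin θ → (-11.2288, -8.6206, 145.1000°)
turn_left(64.2°): centre at ρ to the left, rotate +64.2° → (-14.9335, -8.4394, 209.3000°)
go_straight(4.55): x += 4.55·cos θ, y += 4.55·sin θ → (-18.9014, -10.6661, 209.3000°)

(-18.9014, -10.6661, 209.3000°)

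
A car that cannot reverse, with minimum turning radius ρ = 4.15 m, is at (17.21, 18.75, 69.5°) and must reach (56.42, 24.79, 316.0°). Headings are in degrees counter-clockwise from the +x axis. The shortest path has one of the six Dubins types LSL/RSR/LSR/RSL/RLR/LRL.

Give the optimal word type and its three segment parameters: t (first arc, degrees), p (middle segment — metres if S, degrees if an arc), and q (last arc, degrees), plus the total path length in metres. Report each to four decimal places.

RSR: t = 61.5884°, p = 32.7517 m, q = 51.9116°, L = 40.9727 m

Let ψ = atan2(Δy, Δx) = atan2(6.04, 39.21) = 8.7571° be the start→goal bearing.
Normalize: d = |goal − start| / ρ = 39.672480/4.15 = 9.559634, α = (θ_start − ψ) mod 360° = 60.7429° = 1.060163 rad, β = (θ_goal − ψ) mod 360° = 307.2429° = 5.362399 rad.
Common terms: sin α = 0.872435, cos α = 0.488730, sin β = -0.796077, cos β = 0.605195, cos(α−β) = -0.398749, d² = 91.386599. Work in radians in the unit-radius frame; every candidate has L = ρ·(t + p + q).
LSL: p² = 2 + d² − 2cos(α−β) + 2d(sin α − sin β) = 126.084835; p = √p² = 11.228750; φ = atan2(cos β − cos α, d + sin α − sin β) = 0.010372 rad; t = (φ − α) mod 2π = 5.233395 rad, q = (β − φ) mod 2π = 5.352027 rad → L = 4.15·(5.233395 + 11.228750 + 5.352027) = 4.15·21.814172 = 90.528815 m
RSR: p² = 2 + d² − 2cos(α−β) + 2d(sin β − sin α) = 62.283359; p = √p² = 7.891981; φ = atan2(cos α − cos β, d − sin α + sin β) = -0.014758 rad; t = (α − φ) mod 2π = 1.074921 rad, q = (φ − β) mod 2π = 0.906028 rad → L = 4.15·(1.074921 + 7.891981 + 0.906028) = 4.15·9.872929 = 40.972657 m
LSR: p² = d² − 2 + 2cos(α−β) + 2d(sin α + sin β) = 90.049003; p = √p² = 9.489415; φ = atan2(−cos α − cos β, d + sin α + sin β) − atan2(−2, p) = 0.094680 rad; t = (φ − α) mod 2π = 5.317703 rad, q = (φ − β) mod 2π = 1.015466 rad → L = 4.15·(5.317703 + 9.489415 + 1.015466) = 4.15·15.822584 = 65.663723 m
RSL: p² = d² − 2 + 2cos(α−β) − 2d(sin α + sin β) = 87.129199; p = √p² = 9.334302; φ = atan2(cos α + cos β, d − sin α − sin β) − atan2(2, p) = -0.096227 rad; t = (α − φ) mod 2π = 1.156389 rad, q = (β − φ) mod 2π = 5.458626 rad → L = 4.15·(1.156389 + 9.334302 + 5.458626) = 4.15·15.949318 = 66.189669 m
RLR: c = (6 − d² + 2cos(α−β) + 2d(sin α − sin β))/8 = -6.785420, |c| > 1 → infeasible
LRL: c = (6 − d² + 2cos(α−β) − 2d(sin α − sin β))/8 = -14.760604, |c| > 1 → infeasible
Shortest: RSR with L = 40.972657 m ≈ 40.9727 m
Convert RSR to answer units (arcs ×180/π): t = 1.074921·180/π = 61.5884°, p = ρ·p = 4.15·7.891981 = 32.7517 m, q = 0.906028·180/π = 51.9116°, L = 40.9727 m.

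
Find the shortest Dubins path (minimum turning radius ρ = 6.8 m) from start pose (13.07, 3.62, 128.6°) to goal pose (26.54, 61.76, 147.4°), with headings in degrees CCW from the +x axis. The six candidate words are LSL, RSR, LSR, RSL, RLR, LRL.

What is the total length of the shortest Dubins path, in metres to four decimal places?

62.9606 m

Let ψ = atan2(Δy, Δx) = atan2(58.14, 13.47) = 76.9557° be the start→goal bearing.
Normalize: d = |goal − start| / ρ = 59.679984/6.8 = 8.776468, α = (θ_start − ψ) mod 360° = 51.6443° = 0.901363 rad, β = (θ_goal − ψ) mod 360° = 70.4443° = 1.229484 rad.
Common terms: sin α = 0.784173, cos α = 0.620542, sin β = 0.942316, cos β = 0.334724, cos(α−β) = 0.946649, d² = 77.026395. Work in radians in the unit-radius frame; every candidate has L = ρ·(t + p + q).
LSL: p² = 2 + d² − 2cos(α−β) + 2d(sin α − sin β) = 74.357219; p = √p² = 8.623063; φ = atan2(cos β − cos α, d + sin α − sin β) = -0.033152 rad; t = (φ − α) mod 2π = 5.348671 rad, q = (β − φ) mod 2π = 1.262636 rad → L = 6.8·(5.348671 + 8.623063 + 1.262636) = 6.8·15.234370 = 103.593719 m
RSR: p² = 2 + d² − 2cos(α−β) + 2d(sin β − sin α) = 79.908974; p = √p² = 8.939182; φ = atan2(cos α − cos β, d − sin α + sin β) = 0.031979 rad; t = (α − φ) mod 2π = 0.869383 rad, q = (φ − β) mod 2π = 5.085680 rad → L = 6.8·(0.869383 + 8.939182 + 5.085680) = 6.8·14.894245 = 101.280869 m
LSR: p² = d² − 2 + 2cos(α−β) + 2d(sin α + sin β) = 107.224654; p = √p² = 10.354934; φ = atan2(−cos α − cos β, d + sin α + sin β) − atan2(−2, p) = 0.100093 rad; t = (φ − α) mod 2π = 5.481916 rad, q = (φ − β) mod 2π = 5.153794 rad → L = 6.8·(5.481916 + 10.354934 + 5.153794) = 6.8·20.990643 = 142.736372 m
RSL: p² = d² − 2 + 2cos(α−β) − 2d(sin α + sin β) = 46.614733; p = √p² = 6.827498; φ = atan2(cos α + cos β, d − sin α − sin β) − atan2(2, p) = -0.150282 rad; t = (α − φ) mod 2π = 1.051644 rad, q = (β − φ) mod 2π = 1.379766 rad → L = 6.8·(1.051644 + 6.827498 + 1.379766) = 6.8·9.258909 = 62.960582 m
RLR: c = (6 − d² + 2cos(α−β) + 2d(sin α − sin β))/8 = -8.988622, |c| > 1 → infeasible
LRL: c = (6 − d² + 2cos(α−β) − 2d(sin α − sin β))/8 = -8.294652, |c| > 1 → infeasible
Shortest: RSL with L = 62.960582 m ≈ 62.9606 m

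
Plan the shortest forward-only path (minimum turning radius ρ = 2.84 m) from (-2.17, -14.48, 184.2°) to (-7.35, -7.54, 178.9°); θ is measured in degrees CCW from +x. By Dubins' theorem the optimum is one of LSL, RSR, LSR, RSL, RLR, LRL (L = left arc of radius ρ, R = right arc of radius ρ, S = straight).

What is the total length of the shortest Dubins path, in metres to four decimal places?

Let ψ = atan2(Δy, Δx) = atan2(6.94, -5.18) = 126.7376° be the start→goal bearing.
Normalize: d = |goal − start| / ρ = 8.660023/2.84 = 3.049304, α = (θ_start − ψ) mod 360° = 57.4624° = 1.002909 rad, β = (θ_goal − ψ) mod 360° = 52.1624° = 0.910406 rad.
Common terms: sin α = 0.843039, cos α = 0.537853, sin β = 0.789753, cos β = 0.613425, cos(α−β) = 0.995725, d² = 9.298254. Work in radians in the unit-radius frame; every candidate has L = ρ·(t + p + q).
LSL: p² = 2 + d² − 2cos(α−β) + 2d(sin α − sin β) = 9.631775; p = √p² = 3.103510; φ = atan2(cos β − cos α, d + sin α − sin β) = 0.024353 rad; t = (φ − α) mod 2π = 5.304630 rad, q = (β − φ) mod 2π = 0.886053 rad → L = 2.84·(5.304630 + 3.103510 + 0.886053) = 2.84·9.294193 = 26.395508 m
RSR: p² = 2 + d² − 2cos(α−β) + 2d(sin β − sin α) = 8.981834; p = √p² = 2.996971; φ = atan2(cos α − cos β, d − sin α + sin β) = -0.025219 rad; t = (α − φ) mod 2π = 1.028127 rad, q = (φ − β) mod 2π = 5.347560 rad → L = 2.84·(1.028127 + 2.996971 + 5.347560) = 2.84·9.372659 = 26.618351 m
LSR: p² = d² − 2 + 2cos(α−β) + 2d(sin α + sin β) = 19.247460; p = √p² = 4.387193; φ = atan2(−cos α − cos β, d + sin α + sin β) − atan2(−2, p) = 0.186621 rad; t = (φ − α) mod 2π = 5.466897 rad, q = (φ − β) mod 2π = 5.559400 rad → L = 2.84·(5.466897 + 4.387193 + 5.559400) = 2.84·15.413490 = 43.774311 m
RSL: p² = d² − 2 + 2cos(α−β) − 2d(sin α + sin β) = -0.668053 < 0 → infeasible
RLR: c = (6 − d² + 2cos(α−β) + 2d(sin α − sin β))/8 = -0.122729; p = 2π − arccos c = 4.589349 rad; φ = atan2(cos α − cos β, d − sin α + sin β) = -0.025219 rad; t = (α − φ + p/2) mod 2π = 3.322802 rad, q = (α − β − t + p) mod 2π = 1.359050 rad → L = 2.84·(3.322802 + 4.589349 + 1.359050) = 2.84·9.271201 = 26.330212 m
LRL: c = (6 − d² + 2cos(α−β) − 2d(sin α − sin β))/8 = -0.203972; p = 2π − arccos c = 4.506976 rad; φ = atan2(cos β − cos α, d + sin α − sin β) = 0.024353 rad; t = (φ − α + p/2) mod 2π = 1.274932 rad, q = (β − α − t + p) mod 2π = 3.139541 rad → L = 2.84·(1.274932 + 4.506976 + 3.139541) = 2.84·8.921449 = 25.336914 m
Shortest: LRL with L = 25.336914 m ≈ 25.3369 m

25.3369 m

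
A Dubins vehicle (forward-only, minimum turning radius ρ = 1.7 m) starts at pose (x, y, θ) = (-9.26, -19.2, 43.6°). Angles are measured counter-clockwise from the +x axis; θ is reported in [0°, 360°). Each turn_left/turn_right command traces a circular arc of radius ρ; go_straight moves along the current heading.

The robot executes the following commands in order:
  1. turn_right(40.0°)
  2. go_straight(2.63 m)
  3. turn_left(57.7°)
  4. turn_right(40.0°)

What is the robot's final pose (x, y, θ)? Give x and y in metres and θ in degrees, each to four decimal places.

set_pose: (x, y, θ) = (-9.2600, -19.2000, 43.6000°), ρ = 1.7
turn_right(40.0°): centre at ρ to the right, rotate −40.0° → (-8.1944, -18.7344, 3.6000°)
go_straight(2.63): x += 2.63·cos θ, y += 2.63·sin θ → (-5.5696, -18.5693, 3.6000°)
turn_left(57.7°): centre at ρ to the left, rotate +57.7° → (-4.1852, -17.6890, 61.3000°)
turn_right(40.0°): centre at ρ to the right, rotate −40.0° → (-3.3116, -16.9215, 21.3000°)

(-3.3116, -16.9215, 21.3000°)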